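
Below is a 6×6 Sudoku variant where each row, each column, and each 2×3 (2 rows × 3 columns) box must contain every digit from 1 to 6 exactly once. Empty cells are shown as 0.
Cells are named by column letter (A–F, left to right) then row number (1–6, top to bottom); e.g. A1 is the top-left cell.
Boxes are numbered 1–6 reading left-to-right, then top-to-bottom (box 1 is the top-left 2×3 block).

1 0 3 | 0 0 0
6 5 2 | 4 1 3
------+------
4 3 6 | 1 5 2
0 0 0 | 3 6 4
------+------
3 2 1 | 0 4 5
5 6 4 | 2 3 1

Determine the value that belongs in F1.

Row 1 already contains {1, 3}.
Column F already contains {1, 2, 3, 4, 5}.
Its 2×3 block (box 2) already contains {1, 3, 4}.
The only value from 1–6 not eliminated is 6, so F1 = 6.

6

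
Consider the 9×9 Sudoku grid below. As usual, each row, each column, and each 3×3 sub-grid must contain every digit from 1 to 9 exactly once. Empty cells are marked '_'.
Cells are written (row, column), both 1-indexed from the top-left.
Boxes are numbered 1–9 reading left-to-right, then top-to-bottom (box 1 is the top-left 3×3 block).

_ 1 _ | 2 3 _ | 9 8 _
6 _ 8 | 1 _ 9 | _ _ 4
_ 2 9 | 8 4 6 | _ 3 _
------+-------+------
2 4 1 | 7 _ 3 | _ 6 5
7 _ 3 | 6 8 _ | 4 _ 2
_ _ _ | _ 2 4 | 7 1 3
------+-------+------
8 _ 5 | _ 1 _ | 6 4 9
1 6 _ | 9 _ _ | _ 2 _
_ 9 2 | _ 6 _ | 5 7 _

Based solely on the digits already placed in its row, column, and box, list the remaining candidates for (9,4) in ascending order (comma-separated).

Row 9 already contains {2, 5, 6, 7, 9}.
Column 4 already contains {1, 2, 6, 7, 8, 9}.
Its 3×3 block (box 8) already contains {1, 6, 9}.
Removing those from 1–9 leaves {3, 4} as the candidates for (9,4).

3,4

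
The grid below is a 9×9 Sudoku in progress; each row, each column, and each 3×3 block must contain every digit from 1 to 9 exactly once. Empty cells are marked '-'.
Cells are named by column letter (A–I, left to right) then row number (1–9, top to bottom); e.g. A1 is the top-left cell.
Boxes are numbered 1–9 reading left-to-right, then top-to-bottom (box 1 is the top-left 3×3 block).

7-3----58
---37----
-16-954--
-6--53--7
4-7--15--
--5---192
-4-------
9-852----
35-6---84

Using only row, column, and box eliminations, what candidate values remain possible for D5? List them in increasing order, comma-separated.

2,8,9

Row 5 already contains {1, 4, 5, 7}.
Column D already contains {3, 5, 6}.
Its 3×3 block (box 5) already contains {1, 3, 5}.
Removing those from 1–9 leaves {2, 8, 9} as the candidates for D5.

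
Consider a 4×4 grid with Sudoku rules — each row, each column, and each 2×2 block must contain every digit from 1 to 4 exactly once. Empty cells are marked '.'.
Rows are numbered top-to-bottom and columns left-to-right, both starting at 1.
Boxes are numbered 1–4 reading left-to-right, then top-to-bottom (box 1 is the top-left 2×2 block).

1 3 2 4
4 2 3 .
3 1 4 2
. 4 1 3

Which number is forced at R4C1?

Row 4 already contains {1, 3, 4}.
Column 1 already contains {1, 3, 4}.
Its 2×2 block (box 3) already contains {1, 3, 4}.
The only value from 1–4 not eliminated is 2, so R4C1 = 2.

2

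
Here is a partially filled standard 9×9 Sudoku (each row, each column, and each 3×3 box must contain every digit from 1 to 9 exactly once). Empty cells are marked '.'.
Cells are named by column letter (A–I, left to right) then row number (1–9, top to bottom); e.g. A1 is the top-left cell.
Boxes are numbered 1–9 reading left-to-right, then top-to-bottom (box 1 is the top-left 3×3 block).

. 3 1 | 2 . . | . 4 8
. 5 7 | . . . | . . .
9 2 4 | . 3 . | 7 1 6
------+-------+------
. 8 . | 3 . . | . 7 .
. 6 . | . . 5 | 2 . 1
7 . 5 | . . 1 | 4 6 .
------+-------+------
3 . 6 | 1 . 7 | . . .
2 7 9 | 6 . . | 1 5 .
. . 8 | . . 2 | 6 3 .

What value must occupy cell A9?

5

Cell A9 itself could take any of {1, 4, 5} by direct elimination.
Consider where 5 can go in column A.
A1 is out (box 1 already has a 5).
A2 is out (row 2 already has a 5).
A4 is out (box 4 already has a 5).
A5 is out (row 5 already has a 5).
So the only cell in column A that can hold 5 is A9.
Therefore A9 = 5.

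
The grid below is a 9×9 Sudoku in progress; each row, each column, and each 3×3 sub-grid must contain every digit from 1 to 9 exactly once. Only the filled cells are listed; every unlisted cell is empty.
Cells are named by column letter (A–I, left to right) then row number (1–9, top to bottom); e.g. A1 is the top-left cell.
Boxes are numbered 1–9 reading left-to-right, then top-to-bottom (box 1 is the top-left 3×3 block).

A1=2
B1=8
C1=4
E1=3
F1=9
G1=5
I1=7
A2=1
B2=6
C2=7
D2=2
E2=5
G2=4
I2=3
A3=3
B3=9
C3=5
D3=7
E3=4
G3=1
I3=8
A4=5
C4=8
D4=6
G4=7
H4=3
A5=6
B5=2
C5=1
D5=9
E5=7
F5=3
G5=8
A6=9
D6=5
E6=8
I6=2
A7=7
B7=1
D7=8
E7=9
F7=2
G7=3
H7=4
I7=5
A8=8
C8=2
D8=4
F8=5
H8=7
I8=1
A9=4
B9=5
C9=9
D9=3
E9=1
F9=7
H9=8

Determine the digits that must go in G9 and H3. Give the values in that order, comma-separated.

2,2

For G9:
  Consider where 2 can go in column G.
  G6 is out (row 6 already has a 2).
  G8 is out (row 8 already has a 2).
  So the only cell in column G that can hold 2 is G9.
  So G9 = 2.
For H3:
  Consider where 2 can go in column H.
  H1 is out (row 1 already has a 2).
  H2 is out (row 2 already has a 2).
  H5 is out (row 5 already has a 2).
  H6 is out (row 6 already has a 2).
  So the only cell in column H that can hold 2 is H3.
  So H3 = 2.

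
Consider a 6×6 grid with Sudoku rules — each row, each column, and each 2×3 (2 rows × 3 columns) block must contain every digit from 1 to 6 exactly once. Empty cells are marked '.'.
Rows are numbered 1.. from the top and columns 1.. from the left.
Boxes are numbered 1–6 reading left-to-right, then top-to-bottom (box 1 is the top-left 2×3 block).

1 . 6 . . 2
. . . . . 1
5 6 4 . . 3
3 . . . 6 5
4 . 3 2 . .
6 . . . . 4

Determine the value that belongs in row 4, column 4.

4

Cell row 4, column 4 itself could take any of {1, 4} by direct elimination.
Consider where 4 can go in row 4.
row 4, column 2 is out (box 3 already has a 4).
row 4, column 3 is out (column 3 already has a 4).
So the only cell in row 4 that can hold 4 is row 4, column 4.
Therefore row 4, column 4 = 4.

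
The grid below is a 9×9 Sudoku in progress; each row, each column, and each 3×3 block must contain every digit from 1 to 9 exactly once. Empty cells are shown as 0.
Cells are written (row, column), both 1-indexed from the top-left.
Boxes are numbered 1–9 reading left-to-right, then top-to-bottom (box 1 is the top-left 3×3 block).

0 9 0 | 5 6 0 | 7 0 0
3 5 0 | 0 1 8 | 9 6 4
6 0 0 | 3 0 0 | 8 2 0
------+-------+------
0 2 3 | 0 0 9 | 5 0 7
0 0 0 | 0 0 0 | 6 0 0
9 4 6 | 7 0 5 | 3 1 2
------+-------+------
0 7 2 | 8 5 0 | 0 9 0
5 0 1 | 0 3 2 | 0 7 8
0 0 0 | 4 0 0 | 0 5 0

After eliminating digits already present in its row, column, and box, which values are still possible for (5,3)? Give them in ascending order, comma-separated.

Row 5 already contains {6}.
Column 3 already contains {1, 2, 3, 6}.
Its 3×3 block (box 4) already contains {2, 3, 4, 6, 9}.
Removing those from 1–9 leaves {5, 7, 8} as the candidates for (5,3).

5,7,8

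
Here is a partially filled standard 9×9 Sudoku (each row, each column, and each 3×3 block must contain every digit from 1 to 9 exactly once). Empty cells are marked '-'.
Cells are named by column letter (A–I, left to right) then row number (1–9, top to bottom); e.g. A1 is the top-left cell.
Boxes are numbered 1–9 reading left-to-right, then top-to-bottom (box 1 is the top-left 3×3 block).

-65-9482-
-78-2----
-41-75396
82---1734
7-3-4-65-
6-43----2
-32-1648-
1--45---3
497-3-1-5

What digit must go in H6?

1

Row 6 already contains {2, 3, 4, 6}.
Column H already contains {2, 3, 5, 8, 9}.
Its 3×3 block (box 6) already contains {2, 3, 4, 5, 6, 7}.
The only value from 1–9 not eliminated is 1, so H6 = 1.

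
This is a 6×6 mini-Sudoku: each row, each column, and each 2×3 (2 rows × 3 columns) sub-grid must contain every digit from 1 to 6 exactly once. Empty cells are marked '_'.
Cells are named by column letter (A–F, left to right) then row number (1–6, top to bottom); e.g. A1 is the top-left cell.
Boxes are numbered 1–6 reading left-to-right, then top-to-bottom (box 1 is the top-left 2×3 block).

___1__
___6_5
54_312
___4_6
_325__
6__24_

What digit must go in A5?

Cell A5 itself could take any of {1, 4} by direct elimination.
Consider where 4 can go in row 5.
E5 is out (column E already has a 4).
F5 is out (box 6 already has a 4).
So the only cell in row 5 that can hold 4 is A5.
Therefore A5 = 4.

4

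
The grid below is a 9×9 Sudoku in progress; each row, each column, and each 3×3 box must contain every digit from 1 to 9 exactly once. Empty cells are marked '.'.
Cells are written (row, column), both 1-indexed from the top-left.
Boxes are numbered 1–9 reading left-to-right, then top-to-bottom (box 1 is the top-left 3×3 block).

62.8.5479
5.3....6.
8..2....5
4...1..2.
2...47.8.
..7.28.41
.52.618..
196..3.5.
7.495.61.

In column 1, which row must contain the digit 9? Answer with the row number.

Consider where 9 can go in column 1.
(7,1) is out (box 7 already has a 9).
So the only cell in column 1 that can hold 9 is (6,1).
That is row 6.

6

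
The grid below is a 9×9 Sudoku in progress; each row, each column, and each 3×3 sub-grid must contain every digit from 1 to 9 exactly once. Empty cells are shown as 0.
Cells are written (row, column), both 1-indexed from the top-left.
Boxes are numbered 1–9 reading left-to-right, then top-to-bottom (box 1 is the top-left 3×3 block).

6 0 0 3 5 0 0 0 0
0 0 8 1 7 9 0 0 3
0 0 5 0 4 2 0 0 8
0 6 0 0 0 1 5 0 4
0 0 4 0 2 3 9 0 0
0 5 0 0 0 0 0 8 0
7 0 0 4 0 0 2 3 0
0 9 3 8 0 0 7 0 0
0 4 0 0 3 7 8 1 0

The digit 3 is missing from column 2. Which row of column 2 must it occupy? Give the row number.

Consider where 3 can go in column 2.
(1,2) is out (row 1 already has a 3).
(2,2) is out (row 2 already has a 3).
(5,2) is out (row 5 already has a 3).
(7,2) is out (row 7 already has a 3).
So the only cell in column 2 that can hold 3 is (3,2).
That is row 3.

3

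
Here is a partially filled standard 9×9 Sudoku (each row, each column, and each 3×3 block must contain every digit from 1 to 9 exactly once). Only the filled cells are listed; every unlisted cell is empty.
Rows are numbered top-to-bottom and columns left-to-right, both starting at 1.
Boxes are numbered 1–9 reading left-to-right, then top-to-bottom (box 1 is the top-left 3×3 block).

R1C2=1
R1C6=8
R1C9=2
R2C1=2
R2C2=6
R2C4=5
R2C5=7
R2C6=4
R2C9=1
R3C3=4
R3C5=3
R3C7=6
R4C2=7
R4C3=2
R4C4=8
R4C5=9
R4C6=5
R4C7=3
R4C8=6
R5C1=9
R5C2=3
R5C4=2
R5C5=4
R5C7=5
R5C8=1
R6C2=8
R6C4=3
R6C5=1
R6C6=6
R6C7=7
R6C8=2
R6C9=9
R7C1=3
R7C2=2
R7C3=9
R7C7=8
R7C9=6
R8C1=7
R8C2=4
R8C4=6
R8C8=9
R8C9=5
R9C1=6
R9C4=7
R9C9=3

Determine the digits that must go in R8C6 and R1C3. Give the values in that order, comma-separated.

3,7

For R8C6:
  Consider where 3 can go in row 8.
  R8C3 is out (box 7 already has a 3).
  R8C5 is out (column 5 already has a 3).
  R8C7 is out (column 7 already has a 3).
  So the only cell in row 8 that can hold 3 is R8C6.
  So R8C6 = 3.
For R1C3:
  Consider where 7 can go in box 1.
  R1C1 is out (column 1 already has a 7).
  R2C3 is out (row 2 already has a 7).
  R3C1 is out (column 1 already has a 7).
  R3C2 is out (column 2 already has a 7).
  So the only cell in box 1 that can hold 7 is R1C3.
  So R1C3 = 7.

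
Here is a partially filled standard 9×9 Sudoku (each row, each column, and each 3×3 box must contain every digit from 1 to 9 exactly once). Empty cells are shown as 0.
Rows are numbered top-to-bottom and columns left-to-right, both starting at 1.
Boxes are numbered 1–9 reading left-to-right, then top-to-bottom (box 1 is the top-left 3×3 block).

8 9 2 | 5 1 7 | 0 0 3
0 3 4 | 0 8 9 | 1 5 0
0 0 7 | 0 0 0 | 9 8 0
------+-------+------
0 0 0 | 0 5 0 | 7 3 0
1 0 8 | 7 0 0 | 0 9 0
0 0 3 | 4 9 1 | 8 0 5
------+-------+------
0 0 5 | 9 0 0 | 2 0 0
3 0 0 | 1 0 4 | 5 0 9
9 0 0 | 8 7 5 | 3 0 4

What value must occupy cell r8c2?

Cell r8c2 itself could take any of {2, 6, 7, 8} by direct elimination.
Consider where 8 can go in row 8.
r8c3 is out (column 3 already has a 8).
r8c5 is out (column 5 already has a 8).
r8c8 is out (column 8 already has a 8).
So the only cell in row 8 that can hold 8 is r8c2.
Therefore r8c2 = 8.

8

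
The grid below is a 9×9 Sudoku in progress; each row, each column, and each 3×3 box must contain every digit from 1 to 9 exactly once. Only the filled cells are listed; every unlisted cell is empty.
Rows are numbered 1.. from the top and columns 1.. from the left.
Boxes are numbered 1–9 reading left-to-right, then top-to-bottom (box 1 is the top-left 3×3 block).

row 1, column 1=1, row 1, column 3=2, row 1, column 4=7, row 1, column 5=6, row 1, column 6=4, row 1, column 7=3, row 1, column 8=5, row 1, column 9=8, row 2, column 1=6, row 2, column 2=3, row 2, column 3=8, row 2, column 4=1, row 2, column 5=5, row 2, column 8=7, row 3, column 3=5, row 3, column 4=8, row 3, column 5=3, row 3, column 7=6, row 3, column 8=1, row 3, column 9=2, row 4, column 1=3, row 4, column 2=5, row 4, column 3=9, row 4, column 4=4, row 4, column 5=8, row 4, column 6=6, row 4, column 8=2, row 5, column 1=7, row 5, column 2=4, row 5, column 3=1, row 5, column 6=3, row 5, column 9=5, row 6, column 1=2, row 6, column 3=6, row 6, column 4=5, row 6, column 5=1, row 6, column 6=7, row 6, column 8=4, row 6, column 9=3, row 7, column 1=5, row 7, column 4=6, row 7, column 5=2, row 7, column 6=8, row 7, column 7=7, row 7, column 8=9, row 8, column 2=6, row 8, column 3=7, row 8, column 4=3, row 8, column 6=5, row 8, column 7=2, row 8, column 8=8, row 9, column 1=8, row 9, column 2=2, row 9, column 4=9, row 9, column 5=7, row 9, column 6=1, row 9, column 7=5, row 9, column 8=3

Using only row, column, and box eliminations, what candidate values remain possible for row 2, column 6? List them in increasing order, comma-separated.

2,9

Row 2 already contains {1, 3, 5, 6, 7, 8}.
Column 6 already contains {1, 3, 4, 5, 6, 7, 8}.
Its 3×3 block (box 2) already contains {1, 3, 4, 5, 6, 7, 8}.
Removing those from 1–9 leaves {2, 9} as the candidates for row 2, column 6.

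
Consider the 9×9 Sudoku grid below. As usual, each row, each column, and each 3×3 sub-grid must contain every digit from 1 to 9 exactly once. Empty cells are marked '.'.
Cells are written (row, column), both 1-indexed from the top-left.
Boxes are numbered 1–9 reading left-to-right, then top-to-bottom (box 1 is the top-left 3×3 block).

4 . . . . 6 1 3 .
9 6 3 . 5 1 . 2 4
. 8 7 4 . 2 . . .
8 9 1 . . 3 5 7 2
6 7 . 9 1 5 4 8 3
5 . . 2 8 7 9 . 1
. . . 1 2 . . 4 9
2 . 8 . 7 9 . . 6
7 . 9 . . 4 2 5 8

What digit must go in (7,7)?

7

Cell (7,7) itself could take any of {3, 7} by direct elimination.
Consider where 7 can go in row 7.
(7,1) is out (column 1 already has a 7).
(7,2) is out (column 2 already has a 7).
(7,3) is out (column 3 already has a 7).
(7,6) is out (column 6 already has a 7).
So the only cell in row 7 that can hold 7 is (7,7).
Therefore (7,7) = 7.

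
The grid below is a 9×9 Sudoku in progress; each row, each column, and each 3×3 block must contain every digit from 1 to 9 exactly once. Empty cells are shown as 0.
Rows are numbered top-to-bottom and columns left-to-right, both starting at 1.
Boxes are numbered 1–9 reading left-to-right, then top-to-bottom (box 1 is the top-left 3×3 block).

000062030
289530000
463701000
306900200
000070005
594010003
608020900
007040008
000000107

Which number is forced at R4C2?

Cell R4C2 itself could take any of {1, 7} by direct elimination.
Consider where 7 can go in box 4.
R5C1 is out (row 5 already has a 7).
R5C2 is out (row 5 already has a 7).
R5C3 is out (row 5 already has a 7).
So the only cell in box 4 that can hold 7 is R4C2.
Therefore R4C2 = 7.

7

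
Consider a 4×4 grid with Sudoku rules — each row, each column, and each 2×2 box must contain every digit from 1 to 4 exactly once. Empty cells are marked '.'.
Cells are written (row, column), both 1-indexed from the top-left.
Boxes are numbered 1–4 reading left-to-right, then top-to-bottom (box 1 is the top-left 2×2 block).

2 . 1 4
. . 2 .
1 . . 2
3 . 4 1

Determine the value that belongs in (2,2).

Cell (2,2) itself could take any of {1, 3, 4} by direct elimination.
Consider where 1 can go in box 1.
(1,2) is out (row 1 already has a 1).
(2,1) is out (column 1 already has a 1).
So the only cell in box 1 that can hold 1 is (2,2).
Therefore (2,2) = 1.

1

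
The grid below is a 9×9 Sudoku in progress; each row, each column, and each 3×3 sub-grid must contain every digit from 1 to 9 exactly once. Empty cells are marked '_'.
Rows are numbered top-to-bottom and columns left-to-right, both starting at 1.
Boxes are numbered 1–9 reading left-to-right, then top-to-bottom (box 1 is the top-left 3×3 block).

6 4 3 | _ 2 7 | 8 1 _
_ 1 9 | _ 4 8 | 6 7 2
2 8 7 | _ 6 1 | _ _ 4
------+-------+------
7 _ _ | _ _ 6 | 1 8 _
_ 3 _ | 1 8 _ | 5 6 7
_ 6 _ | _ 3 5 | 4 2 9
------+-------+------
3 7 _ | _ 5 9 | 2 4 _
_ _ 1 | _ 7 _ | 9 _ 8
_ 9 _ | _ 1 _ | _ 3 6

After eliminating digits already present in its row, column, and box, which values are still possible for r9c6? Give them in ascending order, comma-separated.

2,4

Row 9 already contains {1, 3, 6, 9}.
Column 6 already contains {1, 5, 6, 7, 8, 9}.
Its 3×3 block (box 8) already contains {1, 5, 7, 9}.
Removing those from 1–9 leaves {2, 4} as the candidates for r9c6.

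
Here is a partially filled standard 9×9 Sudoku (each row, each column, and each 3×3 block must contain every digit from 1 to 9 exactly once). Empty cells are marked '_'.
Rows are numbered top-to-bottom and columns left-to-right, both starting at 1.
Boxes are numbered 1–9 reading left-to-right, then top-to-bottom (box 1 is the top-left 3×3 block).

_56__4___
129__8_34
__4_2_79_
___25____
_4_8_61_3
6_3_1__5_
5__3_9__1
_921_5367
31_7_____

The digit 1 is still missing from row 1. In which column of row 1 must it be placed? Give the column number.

8

Consider where 1 can go in row 1.
R1C1 is out (column 1 already has a 1).
R1C4 is out (column 4 already has a 1).
R1C5 is out (column 5 already has a 1).
R1C7 is out (column 7 already has a 1).
R1C9 is out (column 9 already has a 1).
So the only cell in row 1 that can hold 1 is R1C8.
That is column 8.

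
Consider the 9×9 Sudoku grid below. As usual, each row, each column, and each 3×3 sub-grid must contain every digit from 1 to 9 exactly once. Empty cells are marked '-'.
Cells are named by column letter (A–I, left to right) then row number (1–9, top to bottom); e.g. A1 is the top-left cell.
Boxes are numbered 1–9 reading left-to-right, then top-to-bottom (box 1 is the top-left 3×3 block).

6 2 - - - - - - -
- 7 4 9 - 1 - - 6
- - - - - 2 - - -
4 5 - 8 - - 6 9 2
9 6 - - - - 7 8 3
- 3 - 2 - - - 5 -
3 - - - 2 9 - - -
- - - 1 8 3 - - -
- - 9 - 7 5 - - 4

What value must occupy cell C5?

2

Cell C5 itself could take any of {1, 2} by direct elimination.
Consider where 2 can go in row 5.
D5 is out (column D already has a 2).
E5 is out (column E already has a 2).
F5 is out (column F already has a 2).
So the only cell in row 5 that can hold 2 is C5.
Therefore C5 = 2.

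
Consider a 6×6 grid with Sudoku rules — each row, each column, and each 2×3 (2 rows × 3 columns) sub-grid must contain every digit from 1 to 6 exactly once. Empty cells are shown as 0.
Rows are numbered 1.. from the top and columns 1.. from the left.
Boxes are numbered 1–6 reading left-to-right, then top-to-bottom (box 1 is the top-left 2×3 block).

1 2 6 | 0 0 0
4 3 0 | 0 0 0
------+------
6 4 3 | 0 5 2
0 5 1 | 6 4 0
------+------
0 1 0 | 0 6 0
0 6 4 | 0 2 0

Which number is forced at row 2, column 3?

5

Row 2 already contains {3, 4}.
Column 3 already contains {1, 3, 4, 6}.
Its 2×3 block (box 1) already contains {1, 2, 3, 4, 6}.
The only value from 1–6 not eliminated is 5, so row 2, column 3 = 5.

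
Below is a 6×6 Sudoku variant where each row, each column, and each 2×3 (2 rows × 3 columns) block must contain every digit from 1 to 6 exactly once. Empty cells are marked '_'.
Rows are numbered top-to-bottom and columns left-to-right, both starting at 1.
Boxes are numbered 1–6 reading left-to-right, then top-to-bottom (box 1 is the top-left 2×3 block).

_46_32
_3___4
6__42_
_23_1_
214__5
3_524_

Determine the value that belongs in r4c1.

Cell r4c1 itself could take any of {4, 5} by direct elimination.
Consider where 4 can go in column 1.
r1c1 is out (row 1 already has a 4).
r2c1 is out (row 2 already has a 4).
So the only cell in column 1 that can hold 4 is r4c1.
Therefore r4c1 = 4.

4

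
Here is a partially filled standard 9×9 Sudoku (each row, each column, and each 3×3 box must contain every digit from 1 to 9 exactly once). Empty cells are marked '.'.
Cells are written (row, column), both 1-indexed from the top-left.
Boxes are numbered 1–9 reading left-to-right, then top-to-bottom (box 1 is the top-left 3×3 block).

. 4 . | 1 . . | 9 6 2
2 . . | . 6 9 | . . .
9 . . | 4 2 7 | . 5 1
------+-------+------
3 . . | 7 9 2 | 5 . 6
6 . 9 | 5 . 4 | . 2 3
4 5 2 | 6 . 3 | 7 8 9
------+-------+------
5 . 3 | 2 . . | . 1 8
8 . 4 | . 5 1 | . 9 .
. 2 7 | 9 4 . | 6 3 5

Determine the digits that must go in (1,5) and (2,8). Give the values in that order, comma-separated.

For (1,5):
  Consider where 3 can go in row 1.
  (1,1) is out (column 1 already has a 3).
  (1,3) is out (column 3 already has a 3).
  (1,6) is out (column 6 already has a 3).
  So the only cell in row 1 that can hold 3 is (1,5).
  So (1,5) = 3.
For (2,8):
  Consider where 7 can go in column 8.
  (4,8) is out (row 4 already has a 7).
  So the only cell in column 8 that can hold 7 is (2,8).
  So (2,8) = 7.

3,7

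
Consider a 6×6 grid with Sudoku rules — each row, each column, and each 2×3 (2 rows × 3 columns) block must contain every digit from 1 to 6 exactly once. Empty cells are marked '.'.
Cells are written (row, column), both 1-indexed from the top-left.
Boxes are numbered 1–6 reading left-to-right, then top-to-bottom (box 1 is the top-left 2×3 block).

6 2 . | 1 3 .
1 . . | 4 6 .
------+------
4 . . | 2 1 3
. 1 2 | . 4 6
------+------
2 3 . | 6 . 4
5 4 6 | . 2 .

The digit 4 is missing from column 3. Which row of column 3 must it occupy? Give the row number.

Consider where 4 can go in column 3.
(2,3) is out (row 2 already has a 4).
(3,3) is out (row 3 already has a 4).
(5,3) is out (row 5 already has a 4).
So the only cell in column 3 that can hold 4 is (1,3).
That is row 1.

1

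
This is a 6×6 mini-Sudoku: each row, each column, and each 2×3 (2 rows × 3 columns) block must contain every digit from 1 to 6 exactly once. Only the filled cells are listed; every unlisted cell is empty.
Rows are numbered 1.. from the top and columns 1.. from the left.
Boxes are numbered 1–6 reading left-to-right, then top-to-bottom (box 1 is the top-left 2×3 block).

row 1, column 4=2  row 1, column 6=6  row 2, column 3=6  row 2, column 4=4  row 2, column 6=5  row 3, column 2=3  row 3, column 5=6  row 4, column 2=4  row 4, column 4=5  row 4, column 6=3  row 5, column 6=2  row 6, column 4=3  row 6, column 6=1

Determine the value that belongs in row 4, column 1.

Cell row 4, column 1 itself could take any of {1, 2, 6} by direct elimination.
Consider where 6 can go in box 3.
row 3, column 1 is out (row 3 already has a 6).
row 3, column 3 is out (row 3 already has a 6).
row 4, column 3 is out (column 3 already has a 6).
So the only cell in box 3 that can hold 6 is row 4, column 1.
Therefore row 4, column 1 = 6.

6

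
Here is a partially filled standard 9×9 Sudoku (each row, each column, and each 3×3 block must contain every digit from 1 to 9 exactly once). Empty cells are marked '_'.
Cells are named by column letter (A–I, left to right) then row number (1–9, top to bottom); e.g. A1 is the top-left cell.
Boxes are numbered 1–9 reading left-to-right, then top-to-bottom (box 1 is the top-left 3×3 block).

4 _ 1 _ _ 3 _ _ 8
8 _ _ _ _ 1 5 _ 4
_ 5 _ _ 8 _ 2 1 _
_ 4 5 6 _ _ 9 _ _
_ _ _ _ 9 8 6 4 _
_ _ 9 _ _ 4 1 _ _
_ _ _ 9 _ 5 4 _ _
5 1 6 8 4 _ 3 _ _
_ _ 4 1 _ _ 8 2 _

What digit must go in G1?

Row 1 already contains {1, 3, 4, 8}.
Column G already contains {1, 2, 3, 4, 5, 6, 8, 9}.
Its 3×3 block (box 3) already contains {1, 2, 4, 5, 8}.
The only value from 1–9 not eliminated is 7, so G1 = 7.

7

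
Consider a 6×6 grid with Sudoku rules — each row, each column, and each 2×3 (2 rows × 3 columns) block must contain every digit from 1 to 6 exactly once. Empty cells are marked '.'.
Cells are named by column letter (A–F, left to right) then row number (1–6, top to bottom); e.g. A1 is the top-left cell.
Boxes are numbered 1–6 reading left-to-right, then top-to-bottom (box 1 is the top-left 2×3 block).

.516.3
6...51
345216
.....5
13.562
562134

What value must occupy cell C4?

6

Row 4 already contains {5}.
Column C already contains {1, 2, 5}.
Its 2×3 block (box 3) already contains {3, 4, 5}.
The only value from 1–6 not eliminated is 6, so C4 = 6.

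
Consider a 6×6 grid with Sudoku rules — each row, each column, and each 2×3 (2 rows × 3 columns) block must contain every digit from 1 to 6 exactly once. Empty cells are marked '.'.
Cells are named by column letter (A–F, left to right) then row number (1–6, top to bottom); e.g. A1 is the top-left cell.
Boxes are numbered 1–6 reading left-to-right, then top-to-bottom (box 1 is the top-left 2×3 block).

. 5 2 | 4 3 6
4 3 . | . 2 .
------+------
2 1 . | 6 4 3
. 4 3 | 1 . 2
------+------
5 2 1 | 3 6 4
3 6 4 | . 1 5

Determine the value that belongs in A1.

1

Row 1 already contains {2, 3, 4, 5, 6}.
Column A already contains {2, 3, 4, 5}.
Its 2×3 block (box 1) already contains {2, 3, 4, 5}.
The only value from 1–6 not eliminated is 1, so A1 = 1.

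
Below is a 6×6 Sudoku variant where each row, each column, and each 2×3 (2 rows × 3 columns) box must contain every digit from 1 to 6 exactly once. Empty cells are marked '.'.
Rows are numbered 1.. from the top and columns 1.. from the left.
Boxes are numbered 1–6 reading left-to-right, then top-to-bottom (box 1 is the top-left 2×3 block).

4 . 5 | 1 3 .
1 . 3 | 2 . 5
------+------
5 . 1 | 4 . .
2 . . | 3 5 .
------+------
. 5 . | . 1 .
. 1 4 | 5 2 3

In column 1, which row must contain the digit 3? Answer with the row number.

5

Consider where 3 can go in column 1.
row 6, column 1 is out (row 6 already has a 3).
So the only cell in column 1 that can hold 3 is row 5, column 1.
That is row 5.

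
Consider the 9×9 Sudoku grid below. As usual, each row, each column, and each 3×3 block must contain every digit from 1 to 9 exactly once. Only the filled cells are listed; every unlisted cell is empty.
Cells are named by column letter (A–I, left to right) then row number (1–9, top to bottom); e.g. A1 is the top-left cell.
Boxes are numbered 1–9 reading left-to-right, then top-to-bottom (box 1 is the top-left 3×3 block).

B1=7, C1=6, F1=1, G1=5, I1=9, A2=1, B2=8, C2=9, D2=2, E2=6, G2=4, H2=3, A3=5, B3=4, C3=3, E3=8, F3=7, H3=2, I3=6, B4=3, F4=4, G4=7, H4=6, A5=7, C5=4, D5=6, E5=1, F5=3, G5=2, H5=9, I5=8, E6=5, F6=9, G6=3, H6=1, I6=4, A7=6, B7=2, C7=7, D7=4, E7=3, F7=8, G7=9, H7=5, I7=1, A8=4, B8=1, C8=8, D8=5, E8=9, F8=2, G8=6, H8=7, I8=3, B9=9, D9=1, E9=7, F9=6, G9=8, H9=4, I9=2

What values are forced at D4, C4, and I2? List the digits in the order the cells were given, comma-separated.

For D4:
  Row 4 already contains {3, 4, 6, 7}.
  Column D already contains {1, 2, 4, 5, 6}.
  Its 3×3 block (box 5) already contains {1, 3, 4, 5, 6, 9}.
  The only value from 1–9 not eliminated is 8, so D4 = 8.
For C4:
  Consider where 1 can go in row 4.
  A4 is out (column A already has a 1).
  D4 is out (column D already has a 1).
  E4 is out (column E already has a 1).
  I4 is out (column I already has a 1).
  So the only cell in row 4 that can hold 1 is C4.
  So C4 = 1.
For I2:
  Row 2 already contains {1, 2, 3, 4, 6, 8, 9}.
  Column I already contains {1, 2, 3, 4, 6, 8, 9}.
  Its 3×3 block (box 3) already contains {2, 3, 4, 5, 6, 9}.
  The only value from 1–9 not eliminated is 7, so I2 = 7.

8,1,7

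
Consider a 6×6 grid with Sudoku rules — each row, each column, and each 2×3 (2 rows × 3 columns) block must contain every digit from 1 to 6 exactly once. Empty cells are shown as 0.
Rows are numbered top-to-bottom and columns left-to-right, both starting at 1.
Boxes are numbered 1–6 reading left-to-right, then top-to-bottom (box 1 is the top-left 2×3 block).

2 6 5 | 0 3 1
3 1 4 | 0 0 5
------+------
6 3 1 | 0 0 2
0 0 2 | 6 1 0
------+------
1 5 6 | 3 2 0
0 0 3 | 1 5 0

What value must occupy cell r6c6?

Cell r6c6 itself could take any of {4, 6} by direct elimination.
Consider where 6 can go in column 6.
r4c6 is out (row 4 already has a 6).
r5c6 is out (row 5 already has a 6).
So the only cell in column 6 that can hold 6 is r6c6.
Therefore r6c6 = 6.

6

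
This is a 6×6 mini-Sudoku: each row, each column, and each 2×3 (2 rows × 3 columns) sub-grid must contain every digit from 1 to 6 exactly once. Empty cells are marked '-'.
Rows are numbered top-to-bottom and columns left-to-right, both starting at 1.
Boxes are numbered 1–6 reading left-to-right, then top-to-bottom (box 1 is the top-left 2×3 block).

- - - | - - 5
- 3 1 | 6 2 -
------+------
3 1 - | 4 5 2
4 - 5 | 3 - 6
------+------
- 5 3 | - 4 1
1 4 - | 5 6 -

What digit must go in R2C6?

4

Row 2 already contains {1, 2, 3, 6}.
Column 6 already contains {1, 2, 5, 6}.
Its 2×3 block (box 2) already contains {2, 5, 6}.
The only value from 1–6 not eliminated is 4, so R2C6 = 4.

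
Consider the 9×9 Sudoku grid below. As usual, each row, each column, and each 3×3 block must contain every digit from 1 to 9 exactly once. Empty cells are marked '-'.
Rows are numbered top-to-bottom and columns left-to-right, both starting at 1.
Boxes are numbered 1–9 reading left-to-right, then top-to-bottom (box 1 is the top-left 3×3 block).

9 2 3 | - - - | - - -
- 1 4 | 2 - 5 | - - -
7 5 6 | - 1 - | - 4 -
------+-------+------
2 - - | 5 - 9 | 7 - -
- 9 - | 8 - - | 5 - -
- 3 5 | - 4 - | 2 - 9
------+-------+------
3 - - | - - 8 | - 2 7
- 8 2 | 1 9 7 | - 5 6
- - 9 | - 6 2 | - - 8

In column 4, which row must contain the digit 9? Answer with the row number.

3

Consider where 9 can go in column 4.
r1c4 is out (row 1 already has a 9).
r6c4 is out (row 6 already has a 9).
r7c4 is out (box 8 already has a 9).
r9c4 is out (row 9 already has a 9).
So the only cell in column 4 that can hold 9 is r3c4.
That is row 3.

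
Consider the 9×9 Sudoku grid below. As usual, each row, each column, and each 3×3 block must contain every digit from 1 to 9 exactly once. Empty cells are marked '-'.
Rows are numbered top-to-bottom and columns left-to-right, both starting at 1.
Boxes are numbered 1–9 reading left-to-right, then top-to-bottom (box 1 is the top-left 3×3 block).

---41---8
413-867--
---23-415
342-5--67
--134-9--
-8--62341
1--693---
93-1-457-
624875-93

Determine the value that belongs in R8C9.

Cell R8C9 itself could take any of {2, 6} by direct elimination.
Consider where 6 can go in column 9.
R2C9 is out (row 2 already has a 6).
R5C9 is out (box 6 already has a 6).
R7C9 is out (row 7 already has a 6).
So the only cell in column 9 that can hold 6 is R8C9.
Therefore R8C9 = 6.

6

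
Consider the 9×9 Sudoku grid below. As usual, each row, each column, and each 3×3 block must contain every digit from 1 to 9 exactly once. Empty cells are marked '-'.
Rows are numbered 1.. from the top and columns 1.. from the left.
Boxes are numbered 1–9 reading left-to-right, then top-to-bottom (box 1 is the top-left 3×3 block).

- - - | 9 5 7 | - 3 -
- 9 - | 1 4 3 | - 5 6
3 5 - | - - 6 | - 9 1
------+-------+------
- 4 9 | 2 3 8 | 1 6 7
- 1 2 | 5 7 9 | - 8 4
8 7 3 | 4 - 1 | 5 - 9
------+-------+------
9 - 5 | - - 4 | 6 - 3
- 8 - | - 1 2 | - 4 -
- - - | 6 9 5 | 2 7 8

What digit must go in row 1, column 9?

Row 1 already contains {3, 5, 7, 9}.
Column 9 already contains {1, 3, 4, 6, 7, 8, 9}.
Its 3×3 block (box 3) already contains {1, 3, 5, 6, 9}.
The only value from 1–9 not eliminated is 2, so row 1, column 9 = 2.

2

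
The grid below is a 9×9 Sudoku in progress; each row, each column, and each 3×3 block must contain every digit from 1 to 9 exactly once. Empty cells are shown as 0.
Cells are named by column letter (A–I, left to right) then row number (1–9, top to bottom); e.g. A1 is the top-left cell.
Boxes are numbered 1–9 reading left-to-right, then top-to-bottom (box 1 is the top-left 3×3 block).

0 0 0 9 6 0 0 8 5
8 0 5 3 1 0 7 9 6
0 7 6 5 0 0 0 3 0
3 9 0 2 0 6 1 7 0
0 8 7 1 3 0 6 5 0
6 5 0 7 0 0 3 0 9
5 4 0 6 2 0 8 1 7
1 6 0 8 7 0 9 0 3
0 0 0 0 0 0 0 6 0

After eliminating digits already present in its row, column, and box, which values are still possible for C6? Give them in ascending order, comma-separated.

Row 6 already contains {3, 5, 6, 7, 9}.
Column C already contains {5, 6, 7}.
Its 3×3 block (box 4) already contains {3, 5, 6, 7, 8, 9}.
Removing those from 1–9 leaves {1, 2, 4} as the candidates for C6.

1,2,4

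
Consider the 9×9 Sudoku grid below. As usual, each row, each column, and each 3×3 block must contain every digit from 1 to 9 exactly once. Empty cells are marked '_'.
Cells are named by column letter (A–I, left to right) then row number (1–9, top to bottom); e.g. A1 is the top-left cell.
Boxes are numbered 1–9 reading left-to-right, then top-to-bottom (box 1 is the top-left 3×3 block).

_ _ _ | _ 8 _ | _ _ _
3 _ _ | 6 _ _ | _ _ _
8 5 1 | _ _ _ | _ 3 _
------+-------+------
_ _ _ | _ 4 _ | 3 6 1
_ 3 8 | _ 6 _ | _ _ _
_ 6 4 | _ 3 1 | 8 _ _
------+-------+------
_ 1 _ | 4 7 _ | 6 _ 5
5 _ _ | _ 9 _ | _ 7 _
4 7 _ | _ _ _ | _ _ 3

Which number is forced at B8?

8

Cell B8 itself could take any of {2, 8} by direct elimination.
Consider where 8 can go in column B.
B1 is out (row 1 already has a 8).
B2 is out (box 1 already has a 8).
B4 is out (box 4 already has a 8).
So the only cell in column B that can hold 8 is B8.
Therefore B8 = 8.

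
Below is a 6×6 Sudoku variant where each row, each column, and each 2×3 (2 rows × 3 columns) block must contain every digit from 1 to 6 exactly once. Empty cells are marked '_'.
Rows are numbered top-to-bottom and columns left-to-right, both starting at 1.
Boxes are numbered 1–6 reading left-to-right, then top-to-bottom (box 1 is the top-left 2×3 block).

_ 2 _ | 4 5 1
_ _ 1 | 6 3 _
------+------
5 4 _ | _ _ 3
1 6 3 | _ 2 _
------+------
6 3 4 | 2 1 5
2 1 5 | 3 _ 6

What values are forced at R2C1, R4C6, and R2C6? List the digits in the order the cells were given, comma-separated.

For R2C1:
  Row 2 already contains {1, 3, 6}.
  Column 1 already contains {1, 2, 5, 6}.
  Its 2×3 block (box 1) already contains {1, 2}.
  The only value from 1–6 not eliminated is 4, so R2C1 = 4.
For R4C6:
  Row 4 already contains {1, 2, 3, 6}.
  Column 6 already contains {1, 3, 5, 6}.
  Its 2×3 block (box 4) already contains {2, 3}.
  The only value from 1–6 not eliminated is 4, so R4C6 = 4.
For R2C6:
  Row 2 already contains {1, 3, 6}.
  Column 6 already contains {1, 3, 5, 6}.
  Its 2×3 block (box 2) already contains {1, 3, 4, 5, 6}.
  The only value from 1–6 not eliminated is 2, so R2C6 = 2.

4,4,2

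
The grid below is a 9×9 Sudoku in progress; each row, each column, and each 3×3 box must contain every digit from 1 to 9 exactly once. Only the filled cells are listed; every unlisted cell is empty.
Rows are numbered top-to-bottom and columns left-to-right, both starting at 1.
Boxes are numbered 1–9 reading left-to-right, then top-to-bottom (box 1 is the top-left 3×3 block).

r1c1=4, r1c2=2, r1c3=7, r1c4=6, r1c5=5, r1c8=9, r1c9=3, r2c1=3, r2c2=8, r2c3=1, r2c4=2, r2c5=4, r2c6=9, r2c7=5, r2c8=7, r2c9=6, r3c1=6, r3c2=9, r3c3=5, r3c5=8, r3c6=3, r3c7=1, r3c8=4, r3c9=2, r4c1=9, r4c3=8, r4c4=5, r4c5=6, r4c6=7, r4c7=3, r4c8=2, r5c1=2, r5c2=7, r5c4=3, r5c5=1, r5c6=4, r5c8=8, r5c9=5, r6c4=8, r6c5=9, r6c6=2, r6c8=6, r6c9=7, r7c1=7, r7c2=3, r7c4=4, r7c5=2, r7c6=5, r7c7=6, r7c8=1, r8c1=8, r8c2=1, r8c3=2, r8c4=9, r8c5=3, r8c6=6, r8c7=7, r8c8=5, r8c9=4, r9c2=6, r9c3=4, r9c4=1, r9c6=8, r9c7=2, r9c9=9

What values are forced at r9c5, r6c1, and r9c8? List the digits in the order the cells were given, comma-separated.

For r9c5:
  Row 9 already contains {1, 2, 4, 6, 8, 9}.
  Column 5 already contains {1, 2, 3, 4, 5, 6, 8, 9}.
  Its 3×3 block (box 8) already contains {1, 2, 3, 4, 5, 6, 8, 9}.
  The only value from 1–9 not eliminated is 7, so r9c5 = 7.
For r6c1:
  Consider where 1 can go in column 1.
  r9c1 is out (row 9 already has a 1).
  So the only cell in column 1 that can hold 1 is r6c1.
  So r6c1 = 1.
For r9c8:
  Row 9 already contains {1, 2, 4, 6, 8, 9}.
  Column 8 already contains {1, 2, 4, 5, 6, 7, 8, 9}.
  Its 3×3 block (box 9) already contains {1, 2, 4, 5, 6, 7, 9}.
  The only value from 1–9 not eliminated is 3, so r9c8 = 3.

7,1,3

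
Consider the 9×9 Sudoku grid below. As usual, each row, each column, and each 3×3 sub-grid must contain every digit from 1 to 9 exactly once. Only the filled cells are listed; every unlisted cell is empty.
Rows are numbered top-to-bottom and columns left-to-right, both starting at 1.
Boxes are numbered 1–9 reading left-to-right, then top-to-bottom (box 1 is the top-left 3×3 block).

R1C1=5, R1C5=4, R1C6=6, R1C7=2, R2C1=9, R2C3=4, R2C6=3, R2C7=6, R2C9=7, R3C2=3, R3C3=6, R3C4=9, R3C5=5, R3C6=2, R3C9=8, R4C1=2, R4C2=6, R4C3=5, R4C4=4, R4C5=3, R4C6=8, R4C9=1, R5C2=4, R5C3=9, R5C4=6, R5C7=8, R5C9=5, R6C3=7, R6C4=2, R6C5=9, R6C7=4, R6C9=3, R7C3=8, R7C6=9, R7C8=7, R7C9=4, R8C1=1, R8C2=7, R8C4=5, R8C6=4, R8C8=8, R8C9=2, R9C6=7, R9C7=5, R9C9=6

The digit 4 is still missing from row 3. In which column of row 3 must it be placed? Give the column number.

Consider where 4 can go in row 3.
R3C1 is out (box 1 already has a 4).
R3C7 is out (column 7 already has a 4).
So the only cell in row 3 that can hold 4 is R3C8.
That is column 8.

8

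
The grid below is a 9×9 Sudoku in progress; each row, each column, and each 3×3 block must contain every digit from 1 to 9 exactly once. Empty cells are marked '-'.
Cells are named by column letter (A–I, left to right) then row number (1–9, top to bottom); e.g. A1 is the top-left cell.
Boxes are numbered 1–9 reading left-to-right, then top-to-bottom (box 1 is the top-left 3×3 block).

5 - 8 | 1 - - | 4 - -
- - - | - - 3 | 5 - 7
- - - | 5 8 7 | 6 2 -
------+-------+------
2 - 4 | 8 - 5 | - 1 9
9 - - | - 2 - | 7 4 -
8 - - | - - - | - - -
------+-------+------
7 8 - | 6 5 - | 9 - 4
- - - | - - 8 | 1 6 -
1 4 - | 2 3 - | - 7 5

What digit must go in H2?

Cell H2 itself could take any of {8, 9} by direct elimination.
Consider where 8 can go in box 3.
H1 is out (row 1 already has a 8).
I1 is out (row 1 already has a 8).
I3 is out (row 3 already has a 8).
So the only cell in box 3 that can hold 8 is H2.
Therefore H2 = 8.

8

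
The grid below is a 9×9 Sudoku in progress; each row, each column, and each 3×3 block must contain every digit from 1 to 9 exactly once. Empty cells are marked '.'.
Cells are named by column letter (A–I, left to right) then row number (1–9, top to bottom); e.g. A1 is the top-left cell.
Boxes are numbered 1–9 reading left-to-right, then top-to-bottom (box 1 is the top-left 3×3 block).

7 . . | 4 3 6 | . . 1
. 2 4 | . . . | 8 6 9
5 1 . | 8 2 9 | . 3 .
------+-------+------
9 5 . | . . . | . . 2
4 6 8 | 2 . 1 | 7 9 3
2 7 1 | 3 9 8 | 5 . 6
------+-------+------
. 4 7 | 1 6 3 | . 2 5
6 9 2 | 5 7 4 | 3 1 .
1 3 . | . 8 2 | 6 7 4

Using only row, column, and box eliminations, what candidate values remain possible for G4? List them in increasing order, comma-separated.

1,4

Row 4 already contains {2, 5, 9}.
Column G already contains {3, 5, 6, 7, 8}.
Its 3×3 block (box 6) already contains {2, 3, 5, 6, 7, 9}.
Removing those from 1–9 leaves {1, 4} as the candidates for G4.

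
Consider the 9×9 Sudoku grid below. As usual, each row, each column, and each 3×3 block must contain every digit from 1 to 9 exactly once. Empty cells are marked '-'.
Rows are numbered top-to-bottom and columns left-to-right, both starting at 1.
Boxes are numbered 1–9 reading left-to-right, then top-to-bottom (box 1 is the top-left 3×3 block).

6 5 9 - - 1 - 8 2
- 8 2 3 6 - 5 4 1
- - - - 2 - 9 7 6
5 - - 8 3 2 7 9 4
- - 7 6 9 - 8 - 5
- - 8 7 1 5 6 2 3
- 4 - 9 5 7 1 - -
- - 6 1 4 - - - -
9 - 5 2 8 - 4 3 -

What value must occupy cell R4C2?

6

Cell R4C2 itself could take any of {1, 6} by direct elimination.
Consider where 6 can go in box 4.
R4C3 is out (column 3 already has a 6).
R5C1 is out (row 5 already has a 6).
R5C2 is out (row 5 already has a 6).
R6C1 is out (row 6 already has a 6).
R6C2 is out (row 6 already has a 6).
So the only cell in box 4 that can hold 6 is R4C2.
Therefore R4C2 = 6.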